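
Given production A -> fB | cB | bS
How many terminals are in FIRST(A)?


Production: A -> fB | cB | bS
Examining each alternative for leading terminals:
  A -> fB : first terminal = 'f'
  A -> cB : first terminal = 'c'
  A -> bS : first terminal = 'b'
FIRST(A) = {b, c, f}
Count: 3

3


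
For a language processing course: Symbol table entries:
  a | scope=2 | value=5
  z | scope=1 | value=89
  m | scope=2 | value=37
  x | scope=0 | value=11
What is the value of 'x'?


Searching symbol table for 'x':
  a | scope=2 | value=5
  z | scope=1 | value=89
  m | scope=2 | value=37
  x | scope=0 | value=11 <- MATCH
Found 'x' at scope 0 with value 11

11


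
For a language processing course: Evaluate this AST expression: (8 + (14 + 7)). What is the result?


Expression: (8 + (14 + 7))
Evaluating step by step:
  14 + 7 = 21
  8 + 21 = 29
Result: 29

29


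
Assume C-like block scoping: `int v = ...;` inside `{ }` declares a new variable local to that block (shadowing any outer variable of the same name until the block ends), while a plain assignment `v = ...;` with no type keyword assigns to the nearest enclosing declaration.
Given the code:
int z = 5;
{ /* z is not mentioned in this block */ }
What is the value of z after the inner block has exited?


Analyzing scoping rules:
Outer scope: declares z = 5
Inner block: z is neither redeclared nor assigned -> unchanged
After the block -> 5
Result: 5

5


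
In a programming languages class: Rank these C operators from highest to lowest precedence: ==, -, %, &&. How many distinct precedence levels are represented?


Looking up precedence for each operator:
  == -> precedence 3
  - -> precedence 5
  % -> precedence 6
  && -> precedence 2
Sorted highest to lowest: %, -, ==, &&
Distinct precedence values: [6, 5, 3, 2]
Number of distinct levels: 4

4


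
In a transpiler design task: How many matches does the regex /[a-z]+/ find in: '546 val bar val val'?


Pattern: /[a-z]+/ (identifiers)
Input: '546 val bar val val'
Scanning for matches:
  Match 1: 'val'
  Match 2: 'bar'
  Match 3: 'val'
  Match 4: 'val'
Total matches: 4

4


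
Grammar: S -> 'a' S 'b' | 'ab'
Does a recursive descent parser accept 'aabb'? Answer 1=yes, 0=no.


Grammar accepts strings of the form a^n b^n (n >= 1)
Word: 'aabb'
Counting: 2 a's and 2 b's
Check: 2 == 2? Yes
Derivation (S -> aSb applied 1 time(s), then S -> ab): S => aSb => aabb
Accepted

1


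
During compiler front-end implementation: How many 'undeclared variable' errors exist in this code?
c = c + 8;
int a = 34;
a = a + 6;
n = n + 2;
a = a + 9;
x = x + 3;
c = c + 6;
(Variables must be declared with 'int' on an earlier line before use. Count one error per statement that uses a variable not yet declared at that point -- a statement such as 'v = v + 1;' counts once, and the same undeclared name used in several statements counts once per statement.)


Scanning code line by line:
  Line 1: use 'c' -> ERROR (undeclared)
  Line 2: declare 'a' -> declared = ['a']
  Line 3: use 'a' -> OK (declared)
  Line 4: use 'n' -> ERROR (undeclared)
  Line 5: use 'a' -> OK (declared)
  Line 6: use 'x' -> ERROR (undeclared)
  Line 7: use 'c' -> ERROR (undeclared)
Total undeclared variable errors: 4

4


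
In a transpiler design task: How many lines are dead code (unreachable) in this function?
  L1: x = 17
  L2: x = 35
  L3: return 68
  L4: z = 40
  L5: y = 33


Analyzing control flow:
  L1: reachable (before return)
  L2: reachable (before return)
  L3: reachable (return statement)
  L4: DEAD (after return at L3)
  L5: DEAD (after return at L3)
Return at L3, total lines = 5
Dead lines: L4 through L5
Count: 2

2


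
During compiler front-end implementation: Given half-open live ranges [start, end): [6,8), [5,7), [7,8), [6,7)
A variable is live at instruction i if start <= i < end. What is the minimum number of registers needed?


Live ranges:
  Var0: [6, 8)
  Var1: [5, 7)
  Var2: [7, 8)
  Var3: [6, 7)
Sweep-line events (position, delta, active):
  pos=5 start -> active=1
  pos=6 start -> active=2
  pos=6 start -> active=3
  pos=7 end -> active=2
  pos=7 end -> active=1
  pos=7 start -> active=2
  pos=8 end -> active=1
  pos=8 end -> active=0
Maximum simultaneous active: 3
Minimum registers needed: 3

3


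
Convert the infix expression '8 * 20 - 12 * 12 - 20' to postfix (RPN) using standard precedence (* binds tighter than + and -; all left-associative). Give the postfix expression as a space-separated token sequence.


Applying the shunting-yard algorithm:
  Operand 8 -> output
  Push '*' onto operator stack -> op-stack: [*]
  Operand 20 -> output
  See '-' (prec 1); top '*' (prec 2) >= it -> pop '*' to output
  Push '-' onto operator stack -> op-stack: [-]
  Operand 12 -> output
  Push '*' onto operator stack -> op-stack: [-, *]
  Operand 12 -> output
  See '-' (prec 1); top '*' (prec 2) >= it -> pop '*' to output
  See '-' (prec 1); top '-' (prec 1) >= it -> pop '-' to output
  Push '-' onto operator stack -> op-stack: [-]
  Operand 20 -> output
  End of input: pop '-' to output
Postfix result: 8 20 * 12 12 * - 20 -

8 20 * 12 12 * - 20 -


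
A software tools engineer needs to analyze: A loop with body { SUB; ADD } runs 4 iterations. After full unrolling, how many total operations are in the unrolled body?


Loop body operations: SUB, ADD (2 ops per iteration)
Unrolling 4 iterations:
  Iteration 1: SUB, ADD (2 ops)
  Iteration 2: SUB, ADD (2 ops)
  Iteration 3: SUB, ADD (2 ops)
  Iteration 4: SUB, ADD (2 ops)
Total: 4 iterations * 2 ops/iter = 8 operations

8


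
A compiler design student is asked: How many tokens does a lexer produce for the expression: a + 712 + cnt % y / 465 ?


Scanning 'a + 712 + cnt % y / 465'
Token 1: 'a' -> identifier
Token 2: '+' -> operator
Token 3: '712' -> integer_literal
Token 4: '+' -> operator
Token 5: 'cnt' -> identifier
Token 6: '%' -> operator
Token 7: 'y' -> identifier
Token 8: '/' -> operator
Token 9: '465' -> integer_literal
Total tokens: 9

9


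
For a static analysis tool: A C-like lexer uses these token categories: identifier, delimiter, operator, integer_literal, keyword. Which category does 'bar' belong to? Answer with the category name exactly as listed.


Token: 'bar'
Checking categories:
  identifier: YES
  integer_literal: no
  operator: no
  keyword: no
  delimiter: no
Category: identifier

identifier


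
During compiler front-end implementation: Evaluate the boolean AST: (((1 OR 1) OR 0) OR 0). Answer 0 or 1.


Step 1: Evaluate inner node
  1 OR 1 = 1
Step 2: Evaluate next node
  1 OR 0 = 1
Step 3: Evaluate root node
  1 OR 0 = 1

1


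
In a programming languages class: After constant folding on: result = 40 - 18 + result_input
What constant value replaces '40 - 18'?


Identifying constant sub-expression:
  Original: result = 40 - 18 + result_input
  40 and 18 are both compile-time constants
  Evaluating: 40 - 18 = 22
  After folding: result = 22 + result_input

22


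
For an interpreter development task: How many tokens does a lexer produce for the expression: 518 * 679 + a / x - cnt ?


Scanning '518 * 679 + a / x - cnt'
Token 1: '518' -> integer_literal
Token 2: '*' -> operator
Token 3: '679' -> integer_literal
Token 4: '+' -> operator
Token 5: 'a' -> identifier
Token 6: '/' -> operator
Token 7: 'x' -> identifier
Token 8: '-' -> operator
Token 9: 'cnt' -> identifier
Total tokens: 9

9


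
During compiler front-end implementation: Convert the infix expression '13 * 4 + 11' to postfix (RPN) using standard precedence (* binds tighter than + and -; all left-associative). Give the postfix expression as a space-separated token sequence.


Applying the shunting-yard algorithm:
  Operand 13 -> output
  Push '*' onto operator stack -> op-stack: [*]
  Operand 4 -> output
  See '+' (prec 1); top '*' (prec 2) >= it -> pop '*' to output
  Push '+' onto operator stack -> op-stack: [+]
  Operand 11 -> output
  End of input: pop '+' to output
Postfix result: 13 4 * 11 +

13 4 * 11 +


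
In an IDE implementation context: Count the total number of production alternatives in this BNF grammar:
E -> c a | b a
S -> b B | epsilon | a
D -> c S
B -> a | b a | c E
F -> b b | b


Counting alternatives per rule:
  E: 2 alternative(s)
  S: 3 alternative(s)
  D: 1 alternative(s)
  B: 3 alternative(s)
  F: 2 alternative(s)
Sum: 2 + 3 + 1 + 3 + 2 = 11

11


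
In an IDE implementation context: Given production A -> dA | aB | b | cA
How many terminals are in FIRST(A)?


Production: A -> dA | aB | b | cA
Examining each alternative for leading terminals:
  A -> dA : first terminal = 'd'
  A -> aB : first terminal = 'a'
  A -> b : first terminal = 'b'
  A -> cA : first terminal = 'c'
FIRST(A) = {a, b, c, d}
Count: 4

4


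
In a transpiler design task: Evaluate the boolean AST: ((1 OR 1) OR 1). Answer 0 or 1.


Step 1: Evaluate inner node
  1 OR 1 = 1
Step 2: Evaluate root node
  1 OR 1 = 1

1


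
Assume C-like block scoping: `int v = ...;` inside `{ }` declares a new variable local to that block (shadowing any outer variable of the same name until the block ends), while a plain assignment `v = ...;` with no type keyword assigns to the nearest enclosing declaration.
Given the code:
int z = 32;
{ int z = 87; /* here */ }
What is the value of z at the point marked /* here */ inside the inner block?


Analyzing scoping rules:
Outer scope: declares z = 32
Inner block: 'int z = 87;' declares a NEW z that shadows the outer one
Inside the block the inner declaration is in scope -> 87
Result: 87

87


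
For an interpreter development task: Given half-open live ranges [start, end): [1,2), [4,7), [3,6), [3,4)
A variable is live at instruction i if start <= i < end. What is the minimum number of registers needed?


Live ranges:
  Var0: [1, 2)
  Var1: [4, 7)
  Var2: [3, 6)
  Var3: [3, 4)
Sweep-line events (position, delta, active):
  pos=1 start -> active=1
  pos=2 end -> active=0
  pos=3 start -> active=1
  pos=3 start -> active=2
  pos=4 end -> active=1
  pos=4 start -> active=2
  pos=6 end -> active=1
  pos=7 end -> active=0
Maximum simultaneous active: 2
Minimum registers needed: 2

2


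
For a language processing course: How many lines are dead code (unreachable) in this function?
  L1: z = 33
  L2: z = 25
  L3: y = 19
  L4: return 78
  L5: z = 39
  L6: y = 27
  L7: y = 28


Analyzing control flow:
  L1: reachable (before return)
  L2: reachable (before return)
  L3: reachable (before return)
  L4: reachable (return statement)
  L5: DEAD (after return at L4)
  L6: DEAD (after return at L4)
  L7: DEAD (after return at L4)
Return at L4, total lines = 7
Dead lines: L5 through L7
Count: 3

3


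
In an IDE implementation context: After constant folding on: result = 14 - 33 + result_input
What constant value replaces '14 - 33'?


Identifying constant sub-expression:
  Original: result = 14 - 33 + result_input
  14 and 33 are both compile-time constants
  Evaluating: 14 - 33 = -19
  After folding: result = -19 + result_input

-19


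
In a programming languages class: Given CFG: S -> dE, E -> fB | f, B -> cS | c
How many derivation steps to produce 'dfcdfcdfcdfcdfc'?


Grammar: S -> dE, E -> fB | f, B -> cS | c
Deriving 'dfcdfcdfcdfcdfc':
Step 1: S -> dE => dE
Step 2: E -> fB => dfB
Step 3: B -> cS => dfcS
Step 4: S -> dE => dfcdE
Step 5: E -> fB => dfcdfB
Step 6: B -> cS => dfcdfcS
Step 7: S -> dE => dfcdfcdE
Step 8: E -> fB => dfcdfcdfB
Step 9: B -> cS => dfcdfcdfcS
Step 10: S -> dE => dfcdfcdfcdE
Step 11: E -> fB => dfcdfcdfcdfB
Step 12: B -> cS => dfcdfcdfcdfcS
Step 13: S -> dE => dfcdfcdfcdfcdE
Step 14: E -> fB => dfcdfcdfcdfcdfB
Step 15: B -> c => dfcdfcdfcdfcdfc
Total derivation steps: 15

15


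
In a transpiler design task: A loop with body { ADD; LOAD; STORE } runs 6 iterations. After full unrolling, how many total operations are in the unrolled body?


Loop body operations: ADD, LOAD, STORE (3 ops per iteration)
Unrolling 6 iterations:
  Iteration 1: ADD, LOAD, STORE (3 ops)
  Iteration 2: ADD, LOAD, STORE (3 ops)
  Iteration 3: ADD, LOAD, STORE (3 ops)
  Iteration 4: ADD, LOAD, STORE (3 ops)
  Iteration 5: ADD, LOAD, STORE (3 ops)
  Iteration 6: ADD, LOAD, STORE (3 ops)
Total: 6 iterations * 3 ops/iter = 18 operations

18


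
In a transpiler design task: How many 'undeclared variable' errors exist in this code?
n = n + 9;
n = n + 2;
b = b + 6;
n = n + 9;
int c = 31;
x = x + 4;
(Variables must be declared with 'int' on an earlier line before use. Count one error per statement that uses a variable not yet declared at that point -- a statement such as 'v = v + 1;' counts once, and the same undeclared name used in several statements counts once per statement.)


Scanning code line by line:
  Line 1: use 'n' -> ERROR (undeclared)
  Line 2: use 'n' -> ERROR (undeclared)
  Line 3: use 'b' -> ERROR (undeclared)
  Line 4: use 'n' -> ERROR (undeclared)
  Line 5: declare 'c' -> declared = ['c']
  Line 6: use 'x' -> ERROR (undeclared)
Total undeclared variable errors: 5

5


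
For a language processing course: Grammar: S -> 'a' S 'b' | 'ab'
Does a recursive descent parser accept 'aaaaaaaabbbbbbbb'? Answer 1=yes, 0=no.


Grammar accepts strings of the form a^n b^n (n >= 1)
Word: 'aaaaaaaabbbbbbbb'
Counting: 8 a's and 8 b's
Check: 8 == 8? Yes
Derivation (S -> aSb applied 7 time(s), then S -> ab): S => aSb => aaSbb => aaaSbbb => aaaaSbbbb => aaaaaSbbbbb => aaaaaaSbbbbbb => aaaaaaaSbbbbbbb => aaaaaaaabbbbbbbb
Accepted

1


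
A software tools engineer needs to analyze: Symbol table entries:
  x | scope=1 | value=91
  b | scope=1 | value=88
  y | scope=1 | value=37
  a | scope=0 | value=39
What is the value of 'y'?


Searching symbol table for 'y':
  x | scope=1 | value=91
  b | scope=1 | value=88
  y | scope=1 | value=37 <- MATCH
  a | scope=0 | value=39
Found 'y' at scope 1 with value 37

37


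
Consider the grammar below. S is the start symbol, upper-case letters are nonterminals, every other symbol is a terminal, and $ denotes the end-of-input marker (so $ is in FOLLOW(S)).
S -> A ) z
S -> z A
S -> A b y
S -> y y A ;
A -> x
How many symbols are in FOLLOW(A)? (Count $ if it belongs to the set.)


S is the start symbol and does not occur in any rule body, so FOLLOW(S) = {$}.
Examining every occurrence of A in a rule body:
  S -> A ) z : A is followed by terminal ')' -> add ')'
  S -> z A : A is at the right end -> add FOLLOW(S) = {$}
  S -> A b y : A is followed by terminal 'b' -> add 'b'
  S -> y y A ; : A is followed by terminal ';' -> add ';'
  A -> x : A does not occur in the body -> contributes nothing
FOLLOW(A) = {), ;, b, $}
Count: 4

4


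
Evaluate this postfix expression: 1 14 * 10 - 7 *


Processing tokens left to right:
Push 1, Push 14
Pop 1 and 14, compute 1 * 14 = 14, push 14
Push 10
Pop 14 and 10, compute 14 - 10 = 4, push 4
Push 7
Pop 4 and 7, compute 4 * 7 = 28, push 28
Stack result: 28

28


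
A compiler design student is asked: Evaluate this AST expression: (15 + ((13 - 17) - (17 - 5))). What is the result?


Expression: (15 + ((13 - 17) - (17 - 5)))
Evaluating step by step:
  13 - 17 = -4
  17 - 5 = 12
  -4 - 12 = -16
  15 + -16 = -1
Result: -1

-1


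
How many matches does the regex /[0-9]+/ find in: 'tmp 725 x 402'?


Pattern: /[0-9]+/ (int literals)
Input: 'tmp 725 x 402'
Scanning for matches:
  Match 1: '725'
  Match 2: '402'
Total matches: 2

2


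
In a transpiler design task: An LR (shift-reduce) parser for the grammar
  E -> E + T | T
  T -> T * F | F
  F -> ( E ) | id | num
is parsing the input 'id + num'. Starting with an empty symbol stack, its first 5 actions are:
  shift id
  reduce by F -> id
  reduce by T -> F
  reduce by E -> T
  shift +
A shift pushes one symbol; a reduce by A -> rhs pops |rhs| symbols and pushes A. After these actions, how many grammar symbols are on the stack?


Tracking the symbol stack through each action:
  Action 1: shift 'id' : push -> stack = [id] (size 1)
  Action 2: reduce by F -> id : pop 1, push F -> stack = [F] (size 1)
  Action 3: reduce by T -> F : pop 1, push T -> stack = [T] (size 1)
  Action 4: reduce by E -> T : pop 1, push E -> stack = [E] (size 1)
  Action 5: shift '+' : push -> stack = [E, +] (size 2)
Final stack size: 2

2


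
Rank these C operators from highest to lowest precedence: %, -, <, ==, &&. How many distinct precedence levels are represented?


Looking up precedence for each operator:
  % -> precedence 6
  - -> precedence 5
  < -> precedence 4
  == -> precedence 3
  && -> precedence 2
Sorted highest to lowest: %, -, <, ==, &&
Distinct precedence values: [6, 5, 4, 3, 2]
Number of distinct levels: 5

5


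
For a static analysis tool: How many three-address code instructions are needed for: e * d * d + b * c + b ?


Expression: e * d * d + b * c + b
Generating three-address code (respecting * over +/- precedence):
  Instruction 1: t1 = e * d
  Instruction 2: t2 = t1 * d
  Instruction 3: t3 = b * c
  Instruction 4: t4 = t2 + t3
  Instruction 5: t5 = t4 + b
Total instructions: 5

5


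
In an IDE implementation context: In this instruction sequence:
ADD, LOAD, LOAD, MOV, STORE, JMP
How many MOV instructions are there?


Scanning instruction sequence for MOV:
  Position 1: ADD
  Position 2: LOAD
  Position 3: LOAD
  Position 4: MOV <- MATCH
  Position 5: STORE
  Position 6: JMP
Matches at positions: [4]
Total MOV count: 1

1


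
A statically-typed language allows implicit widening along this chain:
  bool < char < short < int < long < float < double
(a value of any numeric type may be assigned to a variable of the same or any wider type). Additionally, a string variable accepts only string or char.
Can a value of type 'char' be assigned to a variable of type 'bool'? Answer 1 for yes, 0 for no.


Target variable type: bool
Source value type: char
Numeric ranks: char=1, bool=0
Widening allowed iff rank(source) <= rank(target): 1 <= 0? No
Result: 0

0


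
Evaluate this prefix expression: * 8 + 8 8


Parsing prefix expression: * 8 + 8 8
Step 1: Innermost operation '+ 8 8'
  8 + 8 = 16
Step 2: Outer operation '* 8 [16]'
  8 * 16 = 128

128


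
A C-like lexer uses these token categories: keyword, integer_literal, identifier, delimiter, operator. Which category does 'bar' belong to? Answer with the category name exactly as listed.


Token: 'bar'
Checking categories:
  identifier: YES
  integer_literal: no
  operator: no
  keyword: no
  delimiter: no
Category: identifier

identifier


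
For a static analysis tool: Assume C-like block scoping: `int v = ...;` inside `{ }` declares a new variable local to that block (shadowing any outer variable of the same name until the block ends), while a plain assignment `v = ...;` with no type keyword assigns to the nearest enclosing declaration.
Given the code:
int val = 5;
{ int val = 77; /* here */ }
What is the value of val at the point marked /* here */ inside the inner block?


Analyzing scoping rules:
Outer scope: declares val = 5
Inner block: 'int val = 77;' declares a NEW val that shadows the outer one
Inside the block the inner declaration is in scope -> 77
Result: 77

77


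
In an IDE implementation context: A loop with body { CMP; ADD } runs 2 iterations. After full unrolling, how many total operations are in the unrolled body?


Loop body operations: CMP, ADD (2 ops per iteration)
Unrolling 2 iterations:
  Iteration 1: CMP, ADD (2 ops)
  Iteration 2: CMP, ADD (2 ops)
Total: 2 iterations * 2 ops/iter = 4 operations

4


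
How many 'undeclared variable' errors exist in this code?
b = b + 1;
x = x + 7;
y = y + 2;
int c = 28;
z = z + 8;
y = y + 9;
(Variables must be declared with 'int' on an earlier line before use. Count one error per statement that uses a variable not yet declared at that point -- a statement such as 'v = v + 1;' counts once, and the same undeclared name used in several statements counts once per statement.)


Scanning code line by line:
  Line 1: use 'b' -> ERROR (undeclared)
  Line 2: use 'x' -> ERROR (undeclared)
  Line 3: use 'y' -> ERROR (undeclared)
  Line 4: declare 'c' -> declared = ['c']
  Line 5: use 'z' -> ERROR (undeclared)
  Line 6: use 'y' -> ERROR (undeclared)
Total undeclared variable errors: 5

5


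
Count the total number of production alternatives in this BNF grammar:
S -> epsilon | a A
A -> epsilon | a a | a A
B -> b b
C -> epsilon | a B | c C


Counting alternatives per rule:
  S: 2 alternative(s)
  A: 3 alternative(s)
  B: 1 alternative(s)
  C: 3 alternative(s)
Sum: 2 + 3 + 1 + 3 = 9

9


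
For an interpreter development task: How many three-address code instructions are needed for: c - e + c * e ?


Expression: c - e + c * e
Generating three-address code (respecting * over +/- precedence):
  Instruction 1: t1 = c * e
  Instruction 2: t2 = c - e
  Instruction 3: t3 = t2 + t1
Total instructions: 3

3


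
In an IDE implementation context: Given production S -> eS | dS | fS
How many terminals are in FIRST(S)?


Production: S -> eS | dS | fS
Examining each alternative for leading terminals:
  S -> eS : first terminal = 'e'
  S -> dS : first terminal = 'd'
  S -> fS : first terminal = 'f'
FIRST(S) = {d, e, f}
Count: 3

3


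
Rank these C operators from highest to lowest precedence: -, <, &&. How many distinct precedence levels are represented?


Looking up precedence for each operator:
  - -> precedence 5
  < -> precedence 4
  && -> precedence 2
Sorted highest to lowest: -, <, &&
Distinct precedence values: [5, 4, 2]
Number of distinct levels: 3

3


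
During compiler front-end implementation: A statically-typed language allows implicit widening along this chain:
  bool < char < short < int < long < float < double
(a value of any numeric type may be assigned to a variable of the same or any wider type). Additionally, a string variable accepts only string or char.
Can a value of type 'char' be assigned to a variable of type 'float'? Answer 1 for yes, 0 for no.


Target variable type: float
Source value type: char
Numeric ranks: char=1, float=5
Widening allowed iff rank(source) <= rank(target): 1 <= 5? Yes
Result: 1

1


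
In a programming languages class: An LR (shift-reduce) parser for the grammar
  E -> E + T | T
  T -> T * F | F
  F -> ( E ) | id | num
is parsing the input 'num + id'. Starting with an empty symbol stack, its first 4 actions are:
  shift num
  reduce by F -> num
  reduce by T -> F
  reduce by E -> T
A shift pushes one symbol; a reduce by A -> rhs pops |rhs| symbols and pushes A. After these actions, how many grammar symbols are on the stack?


Tracking the symbol stack through each action:
  Action 1: shift 'num' : push -> stack = [num] (size 1)
  Action 2: reduce by F -> num : pop 1, push F -> stack = [F] (size 1)
  Action 3: reduce by T -> F : pop 1, push T -> stack = [T] (size 1)
  Action 4: reduce by E -> T : pop 1, push E -> stack = [E] (size 1)
Final stack size: 1

1


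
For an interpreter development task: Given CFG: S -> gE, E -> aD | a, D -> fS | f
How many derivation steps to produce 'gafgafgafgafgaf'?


Grammar: S -> gE, E -> aD | a, D -> fS | f
Deriving 'gafgafgafgafgaf':
Step 1: S -> gE => gE
Step 2: E -> aD => gaD
Step 3: D -> fS => gafS
Step 4: S -> gE => gafgE
Step 5: E -> aD => gafgaD
Step 6: D -> fS => gafgafS
Step 7: S -> gE => gafgafgE
Step 8: E -> aD => gafgafgaD
Step 9: D -> fS => gafgafgafS
Step 10: S -> gE => gafgafgafgE
Step 11: E -> aD => gafgafgafgaD
Step 12: D -> fS => gafgafgafgafS
Step 13: S -> gE => gafgafgafgafgE
Step 14: E -> aD => gafgafgafgafgaD
Step 15: D -> f => gafgafgafgafgaf
Total derivation steps: 15

15


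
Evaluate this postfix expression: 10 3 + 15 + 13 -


Processing tokens left to right:
Push 10, Push 3
Pop 10 and 3, compute 10 + 3 = 13, push 13
Push 15
Pop 13 and 15, compute 13 + 15 = 28, push 28
Push 13
Pop 28 and 13, compute 28 - 13 = 15, push 15
Stack result: 15

15


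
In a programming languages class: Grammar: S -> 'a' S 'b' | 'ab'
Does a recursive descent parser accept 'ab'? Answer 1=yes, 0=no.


Grammar accepts strings of the form a^n b^n (n >= 1)
Word: 'ab'
Counting: 1 a's and 1 b's
Check: 1 == 1? Yes
Derivation (S -> aSb applied 0 time(s), then S -> ab): S => ab
Accepted

1


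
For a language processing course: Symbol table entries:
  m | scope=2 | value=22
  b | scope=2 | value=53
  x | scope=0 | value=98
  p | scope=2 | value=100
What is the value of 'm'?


Searching symbol table for 'm':
  m | scope=2 | value=22 <- MATCH
  b | scope=2 | value=53
  x | scope=0 | value=98
  p | scope=2 | value=100
Found 'm' at scope 2 with value 22

22


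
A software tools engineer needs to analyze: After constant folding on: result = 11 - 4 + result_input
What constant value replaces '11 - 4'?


Identifying constant sub-expression:
  Original: result = 11 - 4 + result_input
  11 and 4 are both compile-time constants
  Evaluating: 11 - 4 = 7
  After folding: result = 7 + result_input

7


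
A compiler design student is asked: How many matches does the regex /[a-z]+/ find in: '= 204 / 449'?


Pattern: /[a-z]+/ (identifiers)
Input: '= 204 / 449'
Scanning for matches:
Total matches: 0

0


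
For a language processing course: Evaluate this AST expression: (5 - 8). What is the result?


Expression: (5 - 8)
Evaluating step by step:
  5 - 8 = -3
Result: -3

-3


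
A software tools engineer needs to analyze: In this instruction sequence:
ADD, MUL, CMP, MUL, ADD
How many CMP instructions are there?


Scanning instruction sequence for CMP:
  Position 1: ADD
  Position 2: MUL
  Position 3: CMP <- MATCH
  Position 4: MUL
  Position 5: ADD
Matches at positions: [3]
Total CMP count: 1

1


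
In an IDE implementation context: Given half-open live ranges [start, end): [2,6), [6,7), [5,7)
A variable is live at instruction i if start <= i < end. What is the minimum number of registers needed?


Live ranges:
  Var0: [2, 6)
  Var1: [6, 7)
  Var2: [5, 7)
Sweep-line events (position, delta, active):
  pos=2 start -> active=1
  pos=5 start -> active=2
  pos=6 end -> active=1
  pos=6 start -> active=2
  pos=7 end -> active=1
  pos=7 end -> active=0
Maximum simultaneous active: 2
Minimum registers needed: 2

2


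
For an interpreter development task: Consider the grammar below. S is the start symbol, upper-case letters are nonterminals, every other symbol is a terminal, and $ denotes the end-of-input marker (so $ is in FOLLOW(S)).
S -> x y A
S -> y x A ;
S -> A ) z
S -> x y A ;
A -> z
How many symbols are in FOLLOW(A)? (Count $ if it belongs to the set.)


S is the start symbol and does not occur in any rule body, so FOLLOW(S) = {$}.
Examining every occurrence of A in a rule body:
  S -> x y A : A is at the right end -> add FOLLOW(S) = {$}
  S -> y x A ; : A is followed by terminal ';' -> add ';'
  S -> A ) z : A is followed by terminal ')' -> add ')'
  S -> x y A ; : A is followed by terminal ';' -> add ';' (already in the set)
  A -> z : A does not occur in the body -> contributes nothing
FOLLOW(A) = {), ;, $}
Count: 3

3


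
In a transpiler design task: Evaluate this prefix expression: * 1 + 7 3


Parsing prefix expression: * 1 + 7 3
Step 1: Innermost operation '+ 7 3'
  7 + 3 = 10
Step 2: Outer operation '* 1 [10]'
  1 * 10 = 10

10


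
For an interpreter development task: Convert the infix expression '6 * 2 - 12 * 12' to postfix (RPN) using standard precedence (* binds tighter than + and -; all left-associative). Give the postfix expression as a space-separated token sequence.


Applying the shunting-yard algorithm:
  Operand 6 -> output
  Push '*' onto operator stack -> op-stack: [*]
  Operand 2 -> output
  See '-' (prec 1); top '*' (prec 2) >= it -> pop '*' to output
  Push '-' onto operator stack -> op-stack: [-]
  Operand 12 -> output
  Push '*' onto operator stack -> op-stack: [-, *]
  Operand 12 -> output
  End of input: pop '*' to output
  End of input: pop '-' to output
Postfix result: 6 2 * 12 12 * -

6 2 * 12 12 * -


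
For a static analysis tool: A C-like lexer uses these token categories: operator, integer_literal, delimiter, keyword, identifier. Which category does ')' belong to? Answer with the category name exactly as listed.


Token: ')'
Checking categories:
  identifier: no
  integer_literal: no
  operator: no
  keyword: no
  delimiter: YES
Category: delimiter

delimiter


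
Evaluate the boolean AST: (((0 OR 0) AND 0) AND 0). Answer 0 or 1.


Step 1: Evaluate inner node
  0 OR 0 = 0
Step 2: Evaluate next node
  0 AND 0 = 0
Step 3: Evaluate root node
  0 AND 0 = 0

0


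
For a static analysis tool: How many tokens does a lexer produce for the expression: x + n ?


Scanning 'x + n'
Token 1: 'x' -> identifier
Token 2: '+' -> operator
Token 3: 'n' -> identifier
Total tokens: 3

3


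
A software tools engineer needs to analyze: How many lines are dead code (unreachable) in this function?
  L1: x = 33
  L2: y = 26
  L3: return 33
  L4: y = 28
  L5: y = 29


Analyzing control flow:
  L1: reachable (before return)
  L2: reachable (before return)
  L3: reachable (return statement)
  L4: DEAD (after return at L3)
  L5: DEAD (after return at L3)
Return at L3, total lines = 5
Dead lines: L4 through L5
Count: 2

2


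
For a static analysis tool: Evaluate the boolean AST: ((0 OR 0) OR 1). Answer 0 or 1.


Step 1: Evaluate inner node
  0 OR 0 = 0
Step 2: Evaluate root node
  0 OR 1 = 1

1


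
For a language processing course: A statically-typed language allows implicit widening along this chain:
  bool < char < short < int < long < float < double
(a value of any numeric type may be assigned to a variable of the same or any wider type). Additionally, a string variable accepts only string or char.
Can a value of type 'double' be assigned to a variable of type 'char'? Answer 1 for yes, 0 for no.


Target variable type: char
Source value type: double
Numeric ranks: double=6, char=1
Widening allowed iff rank(source) <= rank(target): 6 <= 1? No
Result: 0

0


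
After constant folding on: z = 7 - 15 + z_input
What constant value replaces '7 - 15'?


Identifying constant sub-expression:
  Original: z = 7 - 15 + z_input
  7 and 15 are both compile-time constants
  Evaluating: 7 - 15 = -8
  After folding: z = -8 + z_input

-8


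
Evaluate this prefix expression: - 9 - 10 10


Parsing prefix expression: - 9 - 10 10
Step 1: Innermost operation '- 10 10'
  10 - 10 = 0
Step 2: Outer operation '- 9 [0]'
  9 - 0 = 9

9


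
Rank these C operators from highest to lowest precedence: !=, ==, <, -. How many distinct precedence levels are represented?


Looking up precedence for each operator:
  != -> precedence 3
  == -> precedence 3
  < -> precedence 4
  - -> precedence 5
Sorted highest to lowest: -, <, !=, ==
Distinct precedence values: [5, 4, 3]
Number of distinct levels: 3

3


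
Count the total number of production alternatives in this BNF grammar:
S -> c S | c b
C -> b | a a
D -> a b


Counting alternatives per rule:
  S: 2 alternative(s)
  C: 2 alternative(s)
  D: 1 alternative(s)
Sum: 2 + 2 + 1 = 5

5


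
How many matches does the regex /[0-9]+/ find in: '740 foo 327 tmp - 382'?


Pattern: /[0-9]+/ (int literals)
Input: '740 foo 327 tmp - 382'
Scanning for matches:
  Match 1: '740'
  Match 2: '327'
  Match 3: '382'
Total matches: 3

3


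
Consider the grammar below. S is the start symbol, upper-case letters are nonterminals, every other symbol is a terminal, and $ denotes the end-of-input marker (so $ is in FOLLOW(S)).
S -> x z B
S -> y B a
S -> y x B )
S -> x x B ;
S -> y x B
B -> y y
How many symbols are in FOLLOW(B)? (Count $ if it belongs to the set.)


S is the start symbol and does not occur in any rule body, so FOLLOW(S) = {$}.
Examining every occurrence of B in a rule body:
  S -> x z B : B is at the right end -> add FOLLOW(S) = {$}
  S -> y B a : B is followed by terminal 'a' -> add 'a'
  S -> y x B ) : B is followed by terminal ')' -> add ')'
  S -> x x B ; : B is followed by terminal ';' -> add ';'
  S -> y x B : B is at the right end -> add FOLLOW(S) = {$} (already in the set)
  B -> y y : B does not occur in the body -> contributes nothing
FOLLOW(B) = {), ;, a, $}
Count: 4

4


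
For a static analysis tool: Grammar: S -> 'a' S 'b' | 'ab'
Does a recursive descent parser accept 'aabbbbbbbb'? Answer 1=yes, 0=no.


Grammar accepts strings of the form a^n b^n (n >= 1)
Word: 'aabbbbbbbb'
Counting: 2 a's and 8 b's
Check: 2 == 8? No
Mismatch: a-count != b-count
Rejected

0


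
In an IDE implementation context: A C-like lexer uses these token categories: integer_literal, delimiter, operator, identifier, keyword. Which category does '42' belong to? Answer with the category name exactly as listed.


Token: '42'
Checking categories:
  identifier: no
  integer_literal: YES
  operator: no
  keyword: no
  delimiter: no
Category: integer_literal

integer_literal


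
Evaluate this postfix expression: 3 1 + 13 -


Processing tokens left to right:
Push 3, Push 1
Pop 3 and 1, compute 3 + 1 = 4, push 4
Push 13
Pop 4 and 13, compute 4 - 13 = -9, push -9
Stack result: -9

-9


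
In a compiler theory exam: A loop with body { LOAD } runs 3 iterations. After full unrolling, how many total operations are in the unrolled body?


Loop body operations: LOAD (1 op per iteration)
Unrolling 3 iterations:
  Iteration 1: LOAD (1 ops)
  Iteration 2: LOAD (1 ops)
  Iteration 3: LOAD (1 ops)
Total: 3 iterations * 1 ops/iter = 3 operations

3


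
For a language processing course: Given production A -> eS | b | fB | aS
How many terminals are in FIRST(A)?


Production: A -> eS | b | fB | aS
Examining each alternative for leading terminals:
  A -> eS : first terminal = 'e'
  A -> b : first terminal = 'b'
  A -> fB : first terminal = 'f'
  A -> aS : first terminal = 'a'
FIRST(A) = {a, b, e, f}
Count: 4

4


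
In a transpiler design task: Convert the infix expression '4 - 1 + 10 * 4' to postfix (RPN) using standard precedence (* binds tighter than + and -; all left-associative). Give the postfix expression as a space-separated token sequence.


Applying the shunting-yard algorithm:
  Operand 4 -> output
  Push '-' onto operator stack -> op-stack: [-]
  Operand 1 -> output
  See '+' (prec 1); top '-' (prec 1) >= it -> pop '-' to output
  Push '+' onto operator stack -> op-stack: [+]
  Operand 10 -> output
  Push '*' onto operator stack -> op-stack: [+, *]
  Operand 4 -> output
  End of input: pop '*' to output
  End of input: pop '+' to output
Postfix result: 4 1 - 10 4 * +

4 1 - 10 4 * +


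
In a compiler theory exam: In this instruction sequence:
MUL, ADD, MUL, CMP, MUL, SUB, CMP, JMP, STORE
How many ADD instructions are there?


Scanning instruction sequence for ADD:
  Position 1: MUL
  Position 2: ADD <- MATCH
  Position 3: MUL
  Position 4: CMP
  Position 5: MUL
  Position 6: SUB
  Position 7: CMP
  Position 8: JMP
  Position 9: STORE
Matches at positions: [2]
Total ADD count: 1

1


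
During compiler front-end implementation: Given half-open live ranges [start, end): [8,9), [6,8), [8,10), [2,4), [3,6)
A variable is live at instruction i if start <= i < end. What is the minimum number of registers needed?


Live ranges:
  Var0: [8, 9)
  Var1: [6, 8)
  Var2: [8, 10)
  Var3: [2, 4)
  Var4: [3, 6)
Sweep-line events (position, delta, active):
  pos=2 start -> active=1
  pos=3 start -> active=2
  pos=4 end -> active=1
  pos=6 end -> active=0
  pos=6 start -> active=1
  pos=8 end -> active=0
  pos=8 start -> active=1
  pos=8 start -> active=2
  pos=9 end -> active=1
  pos=10 end -> active=0
Maximum simultaneous active: 2
Minimum registers needed: 2

2


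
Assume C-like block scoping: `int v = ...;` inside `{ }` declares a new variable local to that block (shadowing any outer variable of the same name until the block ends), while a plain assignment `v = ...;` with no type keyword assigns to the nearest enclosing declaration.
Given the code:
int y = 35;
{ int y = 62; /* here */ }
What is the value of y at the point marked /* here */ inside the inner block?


Analyzing scoping rules:
Outer scope: declares y = 35
Inner block: 'int y = 62;' declares a NEW y that shadows the outer one
Inside the block the inner declaration is in scope -> 62
Result: 62

62


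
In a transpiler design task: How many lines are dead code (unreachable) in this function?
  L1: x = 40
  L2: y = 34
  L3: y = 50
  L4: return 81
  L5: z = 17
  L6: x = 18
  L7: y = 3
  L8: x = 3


Analyzing control flow:
  L1: reachable (before return)
  L2: reachable (before return)
  L3: reachable (before return)
  L4: reachable (return statement)
  L5: DEAD (after return at L4)
  L6: DEAD (after return at L4)
  L7: DEAD (after return at L4)
  L8: DEAD (after return at L4)
Return at L4, total lines = 8
Dead lines: L5 through L8
Count: 4

4


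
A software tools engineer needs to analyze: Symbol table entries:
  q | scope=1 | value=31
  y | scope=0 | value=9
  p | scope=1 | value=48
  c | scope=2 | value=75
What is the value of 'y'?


Searching symbol table for 'y':
  q | scope=1 | value=31
  y | scope=0 | value=9 <- MATCH
  p | scope=1 | value=48
  c | scope=2 | value=75
Found 'y' at scope 0 with value 9

9


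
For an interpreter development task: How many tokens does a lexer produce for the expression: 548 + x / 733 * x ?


Scanning '548 + x / 733 * x'
Token 1: '548' -> integer_literal
Token 2: '+' -> operator
Token 3: 'x' -> identifier
Token 4: '/' -> operator
Token 5: '733' -> integer_literal
Token 6: '*' -> operator
Token 7: 'x' -> identifier
Total tokens: 7

7


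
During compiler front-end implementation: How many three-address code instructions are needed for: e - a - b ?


Expression: e - a - b
Generating three-address code (respecting * over +/- precedence):
  Instruction 1: t1 = e - a
  Instruction 2: t2 = t1 - b
Total instructions: 2

2


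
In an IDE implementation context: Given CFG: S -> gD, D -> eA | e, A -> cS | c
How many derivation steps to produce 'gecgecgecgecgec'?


Grammar: S -> gD, D -> eA | e, A -> cS | c
Deriving 'gecgecgecgecgec':
Step 1: S -> gD => gD
Step 2: D -> eA => geA
Step 3: A -> cS => gecS
Step 4: S -> gD => gecgD
Step 5: D -> eA => gecgeA
Step 6: A -> cS => gecgecS
Step 7: S -> gD => gecgecgD
Step 8: D -> eA => gecgecgeA
Step 9: A -> cS => gecgecgecS
Step 10: S -> gD => gecgecgecgD
Step 11: D -> eA => gecgecgecgeA
Step 12: A -> cS => gecgecgecgecS
Step 13: S -> gD => gecgecgecgecgD
Step 14: D -> eA => gecgecgecgecgeA
Step 15: A -> c => gecgecgecgecgec
Total derivation steps: 15

15


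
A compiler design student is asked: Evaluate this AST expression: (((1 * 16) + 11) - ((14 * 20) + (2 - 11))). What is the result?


Expression: (((1 * 16) + 11) - ((14 * 20) + (2 - 11)))
Evaluating step by step:
  1 * 16 = 16
  16 + 11 = 27
  14 * 20 = 280
  2 - 11 = -9
  280 + -9 = 271
  27 - 271 = -244
Result: -244

-244


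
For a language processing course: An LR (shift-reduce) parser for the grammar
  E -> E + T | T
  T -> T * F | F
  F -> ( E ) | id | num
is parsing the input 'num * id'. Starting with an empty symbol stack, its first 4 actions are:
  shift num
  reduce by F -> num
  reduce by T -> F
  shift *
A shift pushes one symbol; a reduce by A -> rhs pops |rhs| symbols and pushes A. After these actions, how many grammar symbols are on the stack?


Tracking the symbol stack through each action:
  Action 1: shift 'num' : push -> stack = [num] (size 1)
  Action 2: reduce by F -> num : pop 1, push F -> stack = [F] (size 1)
  Action 3: reduce by T -> F : pop 1, push T -> stack = [T] (size 1)
  Action 4: shift '*' : push -> stack = [T, *] (size 2)
Final stack size: 2

2


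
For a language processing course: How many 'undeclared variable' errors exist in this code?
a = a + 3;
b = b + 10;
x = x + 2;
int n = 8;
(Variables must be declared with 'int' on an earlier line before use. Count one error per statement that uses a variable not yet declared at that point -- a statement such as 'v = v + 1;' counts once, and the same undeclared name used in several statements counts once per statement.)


Scanning code line by line:
  Line 1: use 'a' -> ERROR (undeclared)
  Line 2: use 'b' -> ERROR (undeclared)
  Line 3: use 'x' -> ERROR (undeclared)
  Line 4: declare 'n' -> declared = ['n']
Total undeclared variable errors: 3

3
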